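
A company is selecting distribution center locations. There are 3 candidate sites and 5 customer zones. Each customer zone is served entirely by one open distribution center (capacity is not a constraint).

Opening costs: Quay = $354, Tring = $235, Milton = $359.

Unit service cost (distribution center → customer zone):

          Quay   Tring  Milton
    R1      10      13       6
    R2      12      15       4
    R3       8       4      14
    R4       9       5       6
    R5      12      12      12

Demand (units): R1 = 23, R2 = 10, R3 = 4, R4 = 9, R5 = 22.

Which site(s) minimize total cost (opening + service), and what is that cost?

Open Milton only; minimum total cost 911.

For any fixed open set, each customer zone goes to its cheapest open site; total = fixed + service.
{Milton}: R1→Milton 6·23=138, R2→Milton 4·10=40, R3→Milton 14·4=56, R4→Milton 6·9=54, R5→Milton 12·22=264. Service 552; fixed 359; total 911.
{Tring}: service 774 + fixed 235 = 1009
{Quay}: R1→Quay 10·23=230, R2→Quay 12·10=120, R3→Quay 8·4=32, R4→Quay 9·9=81, R5→Quay 12·22=264. Service 727; fixed 354; total 1081.
{Quay, Tring, Milton}: service 503 + fixed 948 = 1451
No other subset beats 911.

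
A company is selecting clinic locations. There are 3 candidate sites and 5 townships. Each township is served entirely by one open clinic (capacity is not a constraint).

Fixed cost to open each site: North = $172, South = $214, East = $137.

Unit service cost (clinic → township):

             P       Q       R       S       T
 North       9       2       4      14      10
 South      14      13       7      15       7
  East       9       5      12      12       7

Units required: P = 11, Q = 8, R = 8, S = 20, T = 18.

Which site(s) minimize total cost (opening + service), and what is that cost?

Open East only; minimum total cost 738.

For any fixed open set, each township goes to its cheapest open site; total = fixed + service.
{East}: P→East 9·11=99, Q→East 5·8=40, R→East 12·8=96, S→East 12·20=240, T→East 7·18=126. Service 601; fixed 137; total 738.
{North}: service 607 + fixed 172 = 779
{North, East}: service 513 + fixed 309 = 822
{North, South, East}: service 513 + fixed 523 = 1036
(All 7 nonempty subsets were checked; East only is lowest.)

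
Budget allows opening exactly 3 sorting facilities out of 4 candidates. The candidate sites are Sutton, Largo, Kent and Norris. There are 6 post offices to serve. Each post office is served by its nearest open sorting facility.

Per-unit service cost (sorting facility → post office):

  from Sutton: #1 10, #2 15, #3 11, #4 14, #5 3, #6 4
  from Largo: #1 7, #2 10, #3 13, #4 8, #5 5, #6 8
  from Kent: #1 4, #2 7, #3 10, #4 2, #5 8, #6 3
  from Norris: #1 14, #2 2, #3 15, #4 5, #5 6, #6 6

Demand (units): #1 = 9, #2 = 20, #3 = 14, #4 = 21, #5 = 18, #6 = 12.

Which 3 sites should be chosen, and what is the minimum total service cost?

With exactly 3 open, each post office uses its cheapest among the chosen.
{Sutton, Kent, Norris}: #1→Kent 4·9=36, #2→Norris 2·20=40, #3→Kent 10·14=140, #4→Kent 2·21=42, #5→Sutton 3·18=54, #6→Kent 3·12=36. Service cost 348.
{Largo, Kent, Norris}: service cost 384
{Sutton, Largo, Kent}: service cost 448
Among all 4 size-3 choices, {Sutton, Kent, Norris} is lowest.

Choose Sutton, Kent and Norris; total service cost 348.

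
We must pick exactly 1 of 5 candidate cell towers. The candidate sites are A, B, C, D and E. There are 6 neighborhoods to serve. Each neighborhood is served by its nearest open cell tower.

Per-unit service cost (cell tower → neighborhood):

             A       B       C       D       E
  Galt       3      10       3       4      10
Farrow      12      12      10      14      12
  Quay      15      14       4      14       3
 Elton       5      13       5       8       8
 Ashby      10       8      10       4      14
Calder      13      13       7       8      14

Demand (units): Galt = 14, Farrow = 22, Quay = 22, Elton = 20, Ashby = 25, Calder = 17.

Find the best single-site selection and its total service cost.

With exactly 1 open, each neighborhood uses its cheapest among the chosen.
{C}: Galt→C 3·14=42, Farrow→C 10·22=220, Quay→C 4·22=88, Elton→C 5·20=100, Ashby→C 10·25=250, Calder→C 7·17=119. Service cost 819.
{D}: service cost 1068
{A}: service cost 1207
Among all 5 size-1 choices, {C} is lowest.

Choose C only; total service cost 819.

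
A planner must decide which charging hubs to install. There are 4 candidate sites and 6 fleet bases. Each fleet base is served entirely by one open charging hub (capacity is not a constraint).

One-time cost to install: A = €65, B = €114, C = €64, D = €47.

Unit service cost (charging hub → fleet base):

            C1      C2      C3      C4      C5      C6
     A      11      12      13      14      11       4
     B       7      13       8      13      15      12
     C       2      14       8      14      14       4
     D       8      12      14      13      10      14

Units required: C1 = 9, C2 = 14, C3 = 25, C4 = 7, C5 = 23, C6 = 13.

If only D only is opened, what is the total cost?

Total cost: 1140

Each fleet base is assigned to its cheapest site among the open ones.
{D}: C1→D 8·9=72, C2→D 12·14=168, C3→D 14·25=350, C4→D 13·7=91, C5→D 10·23=230, C6→D 14·13=182. Service 1093; fixed 47; total 1140.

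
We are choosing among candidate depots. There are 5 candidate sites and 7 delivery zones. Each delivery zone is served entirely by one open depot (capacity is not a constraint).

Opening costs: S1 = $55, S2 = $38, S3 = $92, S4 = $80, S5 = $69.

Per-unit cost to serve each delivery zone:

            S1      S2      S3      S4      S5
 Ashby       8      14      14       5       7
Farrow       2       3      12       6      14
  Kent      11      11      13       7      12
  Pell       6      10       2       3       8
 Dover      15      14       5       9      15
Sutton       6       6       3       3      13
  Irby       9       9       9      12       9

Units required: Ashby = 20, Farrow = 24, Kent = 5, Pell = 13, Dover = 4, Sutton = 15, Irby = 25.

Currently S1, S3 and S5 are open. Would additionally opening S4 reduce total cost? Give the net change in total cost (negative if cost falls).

Current service cost with {S1, S3, S5}: 559.
Adding S4: each delivery zone re-picks its cheapest; new service cost 499, saving 60.
Extra fixed cost: 80. Net change = 80 − 60 = 20.
(Totals: 775 → 795.)

No — net change +20 (cost rises by 20).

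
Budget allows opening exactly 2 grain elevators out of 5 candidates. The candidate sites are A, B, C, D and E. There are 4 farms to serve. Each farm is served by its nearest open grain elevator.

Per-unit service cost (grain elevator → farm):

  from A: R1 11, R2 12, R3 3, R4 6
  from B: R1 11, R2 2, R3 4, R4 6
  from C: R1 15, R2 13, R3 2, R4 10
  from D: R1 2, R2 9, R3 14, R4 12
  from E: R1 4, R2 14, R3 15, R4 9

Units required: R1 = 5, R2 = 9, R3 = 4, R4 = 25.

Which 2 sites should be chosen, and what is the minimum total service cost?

With exactly 2 open, each farm uses its cheapest among the chosen.
{B, D}: R1→D 2·5=10, R2→B 2·9=18, R3→B 4·4=16, R4→B 6·25=150. Service cost 194.
{B, E}: service cost 204
{B, C}: service cost 231
Among all 10 size-2 choices, {B, D} is lowest.

Choose B and D; total service cost 194.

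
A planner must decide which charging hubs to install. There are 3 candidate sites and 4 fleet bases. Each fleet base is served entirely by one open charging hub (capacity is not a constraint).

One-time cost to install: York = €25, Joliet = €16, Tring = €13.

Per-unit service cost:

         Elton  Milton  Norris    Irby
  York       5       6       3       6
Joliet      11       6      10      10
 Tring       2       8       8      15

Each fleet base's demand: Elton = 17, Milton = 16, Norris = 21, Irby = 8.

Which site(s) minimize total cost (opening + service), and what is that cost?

For any fixed open set, each fleet base goes to its cheapest open site; total = fixed + service.
{York, Tring}: Elton→Tring 2·17=34, Milton→York 6·16=96, Norris→York 3·21=63, Irby→York 6·8=48. Service 241; fixed 38; total 279.
{York, Joliet, Tring}: service 241 + fixed 54 = 295
{York}: Elton→York 5·17=85, Milton→York 6·16=96, Norris→York 3·21=63, Irby→York 6·8=48. Service 292; fixed 25; total 317.
{Tring}: service 450 + fixed 13 = 463
No other subset beats 279.

Open York and Tring; minimum total cost 279.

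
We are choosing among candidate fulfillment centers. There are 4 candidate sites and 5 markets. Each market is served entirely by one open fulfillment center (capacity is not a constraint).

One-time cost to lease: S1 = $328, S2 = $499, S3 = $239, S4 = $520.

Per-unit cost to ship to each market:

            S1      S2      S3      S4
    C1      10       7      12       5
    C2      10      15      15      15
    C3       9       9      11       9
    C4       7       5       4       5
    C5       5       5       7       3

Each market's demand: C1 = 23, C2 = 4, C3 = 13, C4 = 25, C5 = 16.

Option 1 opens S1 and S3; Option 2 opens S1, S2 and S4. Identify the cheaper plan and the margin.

Option 1 is cheaper by 658.

Option 1: {S1, S3}: C1→S1 10·23=230, C2→S1 10·4=40, C3→S1 9·13=117, C4→S3 4·25=100, C5→S1 5·16=80. Service 567; fixed 567; total 1134.
Option 2: {S1, S2, S4}: C1→S4 5·23=115, C2→S1 10·4=40, C3→S1 9·13=117, C4→S2 5·25=125, C5→S4 3·16=48. Service 445; fixed 1347; total 1792.
Difference: |1134 − 1792| = 658.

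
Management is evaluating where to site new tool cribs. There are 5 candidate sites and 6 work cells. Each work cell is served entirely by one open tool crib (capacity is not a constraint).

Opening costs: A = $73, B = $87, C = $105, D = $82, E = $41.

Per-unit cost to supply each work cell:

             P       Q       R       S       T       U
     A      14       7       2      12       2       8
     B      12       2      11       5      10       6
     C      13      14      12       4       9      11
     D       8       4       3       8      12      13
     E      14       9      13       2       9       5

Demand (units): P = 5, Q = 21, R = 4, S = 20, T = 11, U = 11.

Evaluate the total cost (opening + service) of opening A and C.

Each work cell is assigned to its cheapest site among the open ones.
{A, C}: P→C 13·5=65, Q→A 7·21=147, R→A 2·4=8, S→C 4·20=80, T→A 2·11=22, U→A 8·11=88. Service 410; fixed 178; total 588.

Total cost: 588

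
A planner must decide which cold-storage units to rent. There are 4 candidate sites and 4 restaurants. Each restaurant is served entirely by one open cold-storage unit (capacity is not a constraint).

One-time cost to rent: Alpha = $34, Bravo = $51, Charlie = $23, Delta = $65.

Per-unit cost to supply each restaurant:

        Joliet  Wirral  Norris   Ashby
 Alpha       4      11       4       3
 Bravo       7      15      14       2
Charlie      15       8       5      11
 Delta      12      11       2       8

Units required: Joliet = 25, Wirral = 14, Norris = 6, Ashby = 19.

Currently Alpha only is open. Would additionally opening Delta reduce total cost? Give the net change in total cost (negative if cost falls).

No — net change +53 (cost rises by 53).

Current service cost with {Alpha}: 335.
Adding Delta: each restaurant re-picks its cheapest; new service cost 323, saving 12.
Extra fixed cost: 65. Net change = 65 − 12 = 53.
(Totals: 369 → 422.)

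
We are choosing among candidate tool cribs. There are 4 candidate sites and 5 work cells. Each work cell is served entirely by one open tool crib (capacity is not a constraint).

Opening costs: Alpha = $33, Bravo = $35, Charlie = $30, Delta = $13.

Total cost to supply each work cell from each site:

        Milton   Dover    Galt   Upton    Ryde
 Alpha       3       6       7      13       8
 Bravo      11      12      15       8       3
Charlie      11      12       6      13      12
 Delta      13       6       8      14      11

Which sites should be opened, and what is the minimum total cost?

For any fixed open set, each work cell goes to its cheapest open site; total = fixed + service.
{Delta}: Milton→Delta 13, Dover→Delta 6, Galt→Delta 8, Upton→Delta 14, Ryde→Delta 11. Service 52; fixed 13; total 65.
{Alpha}: Milton→Alpha 3, Dover→Alpha 6, Galt→Alpha 7, Upton→Alpha 13, Ryde→Alpha 8. Service 37; fixed 33; total 70.
{Alpha, Delta}: Milton→Alpha 3, Dover→Alpha 6, Galt→Alpha 7, Upton→Alpha 13, Ryde→Alpha 8. Service 37; fixed 46; total 83.
{Alpha, Bravo, Charlie, Delta}: service 26 + fixed 111 = 137
No other subset beats 65.

Open Delta only; minimum total cost 65.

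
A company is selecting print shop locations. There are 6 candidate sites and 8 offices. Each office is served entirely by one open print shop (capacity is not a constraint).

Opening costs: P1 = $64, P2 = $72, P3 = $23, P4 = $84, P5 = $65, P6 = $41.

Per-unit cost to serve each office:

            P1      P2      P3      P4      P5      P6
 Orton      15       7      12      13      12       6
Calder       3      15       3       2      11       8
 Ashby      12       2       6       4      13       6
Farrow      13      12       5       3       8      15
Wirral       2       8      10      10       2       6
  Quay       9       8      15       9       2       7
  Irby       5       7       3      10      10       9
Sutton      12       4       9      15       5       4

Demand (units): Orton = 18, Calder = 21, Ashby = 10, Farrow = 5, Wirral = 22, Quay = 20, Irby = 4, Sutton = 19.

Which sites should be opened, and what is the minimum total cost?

Open P3, P5 and P6; minimum total cost 557.

For any fixed open set, each office goes to its cheapest open site; total = fixed + service.
{P3, P5, P6}: Orton→P6 6·18=108, Calder→P3 3·21=63, Ashby→P3 6·10=60, Farrow→P3 5·5=25, Wirral→P5 2·22=44, Quay→P5 2·20=40, Irby→P3 3·4=12, Sutton→P6 4·19=76. Service 428; fixed 129; total 557.
{P2, P3, P5}: Orton→P2 7·18=126, Calder→P3 3·21=63, Ashby→P2 2·10=20, Farrow→P3 5·5=25, Wirral→P5 2·22=44, Quay→P5 2·20=40, Irby→P3 3·4=12, Sutton→P2 4·19=76. Service 406; fixed 160; total 566.
{P2, P3, P5, P6}: Orton→P6 6·18=108, Calder→P3 3·21=63, Ashby→P2 2·10=20, Farrow→P3 5·5=25, Wirral→P5 2·22=44, Quay→P5 2·20=40, Irby→P3 3·4=12, Sutton→P2 4·19=76. Service 388; fixed 201; total 589.
{P1, P2, P3, P4, P5, P6}: service 357 + fixed 349 = 706
No other subset beats 557.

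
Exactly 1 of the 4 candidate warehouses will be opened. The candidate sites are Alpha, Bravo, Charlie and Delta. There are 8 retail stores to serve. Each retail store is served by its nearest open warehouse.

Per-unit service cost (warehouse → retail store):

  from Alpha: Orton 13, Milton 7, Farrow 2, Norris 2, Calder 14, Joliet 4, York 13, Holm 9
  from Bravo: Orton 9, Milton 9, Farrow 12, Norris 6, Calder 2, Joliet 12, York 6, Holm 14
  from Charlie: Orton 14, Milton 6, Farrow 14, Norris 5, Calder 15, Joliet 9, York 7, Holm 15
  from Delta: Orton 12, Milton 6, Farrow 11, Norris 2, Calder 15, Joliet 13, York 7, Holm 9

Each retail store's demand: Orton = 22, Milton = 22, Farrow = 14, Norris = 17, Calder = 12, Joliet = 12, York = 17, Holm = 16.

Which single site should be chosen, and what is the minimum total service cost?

Choose Alpha only; total service cost 1083.

With exactly 1 open, each retail store uses its cheapest among the chosen.
{Alpha}: Orton→Alpha 13·22=286, Milton→Alpha 7·22=154, Farrow→Alpha 2·14=28, Norris→Alpha 2·17=34, Calder→Alpha 14·12=168, Joliet→Alpha 4·12=48, York→Alpha 13·17=221, Holm→Alpha 9·16=144. Service cost 1083.
{Bravo}: service cost 1160
{Delta}: service cost 1183
Among all 4 size-1 choices, {Alpha} is lowest.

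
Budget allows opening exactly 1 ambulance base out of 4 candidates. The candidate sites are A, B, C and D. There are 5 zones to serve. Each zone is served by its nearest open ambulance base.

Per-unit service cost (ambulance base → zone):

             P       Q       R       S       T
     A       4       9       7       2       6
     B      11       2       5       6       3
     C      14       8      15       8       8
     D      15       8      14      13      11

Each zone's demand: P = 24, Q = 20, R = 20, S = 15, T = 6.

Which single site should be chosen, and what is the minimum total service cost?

Choose A only; total service cost 482.

With exactly 1 open, each zone uses its cheapest among the chosen.
{A}: P→A 4·24=96, Q→A 9·20=180, R→A 7·20=140, S→A 2·15=30, T→A 6·6=36. Service cost 482.
{B}: service cost 512
{C}: service cost 964
Among all 4 size-1 choices, {A} is lowest.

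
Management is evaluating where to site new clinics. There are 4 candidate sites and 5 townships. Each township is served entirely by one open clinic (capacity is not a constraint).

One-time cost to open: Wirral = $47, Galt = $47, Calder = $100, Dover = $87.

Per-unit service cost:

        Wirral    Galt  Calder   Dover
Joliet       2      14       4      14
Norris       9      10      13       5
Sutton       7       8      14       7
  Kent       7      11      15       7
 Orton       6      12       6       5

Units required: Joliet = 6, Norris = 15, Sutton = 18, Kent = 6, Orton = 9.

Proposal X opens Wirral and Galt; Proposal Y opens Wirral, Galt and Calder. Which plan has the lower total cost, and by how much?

Proposal X: {Wirral, Galt}: Joliet→Wirral 2·6=12, Norris→Wirral 9·15=135, Sutton→Wirral 7·18=126, Kent→Wirral 7·6=42, Orton→Wirral 6·9=54. Service 369; fixed 94; total 463.
Proposal Y: {Wirral, Galt, Calder}: Joliet→Wirral 2·6=12, Norris→Wirral 9·15=135, Sutton→Wirral 7·18=126, Kent→Wirral 7·6=42, Orton→Wirral 6·9=54. Service 369; fixed 194; total 563.
Difference: |463 − 563| = 100.

Proposal X is cheaper by 100.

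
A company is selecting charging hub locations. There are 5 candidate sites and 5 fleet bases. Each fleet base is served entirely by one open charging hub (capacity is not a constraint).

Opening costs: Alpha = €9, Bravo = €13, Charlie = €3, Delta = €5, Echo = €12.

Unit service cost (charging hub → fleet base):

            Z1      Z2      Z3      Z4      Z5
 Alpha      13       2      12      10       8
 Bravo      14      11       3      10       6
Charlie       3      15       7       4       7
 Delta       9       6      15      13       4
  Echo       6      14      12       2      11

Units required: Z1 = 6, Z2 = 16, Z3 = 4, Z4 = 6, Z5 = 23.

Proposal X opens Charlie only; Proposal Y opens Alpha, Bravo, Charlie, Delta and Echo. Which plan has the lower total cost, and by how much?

Proposal X: {Charlie}: Z1→Charlie 3·6=18, Z2→Charlie 15·16=240, Z3→Charlie 7·4=28, Z4→Charlie 4·6=24, Z5→Charlie 7·23=161. Service 471; fixed 3; total 474.
Proposal Y: {Alpha, Bravo, Charlie, Delta, Echo}: Z1→Charlie 3·6=18, Z2→Alpha 2·16=32, Z3→Bravo 3·4=12, Z4→Echo 2·6=12, Z5→Delta 4·23=92. Service 166; fixed 42; total 208.
Difference: |474 − 208| = 266.

Proposal Y is cheaper by 266.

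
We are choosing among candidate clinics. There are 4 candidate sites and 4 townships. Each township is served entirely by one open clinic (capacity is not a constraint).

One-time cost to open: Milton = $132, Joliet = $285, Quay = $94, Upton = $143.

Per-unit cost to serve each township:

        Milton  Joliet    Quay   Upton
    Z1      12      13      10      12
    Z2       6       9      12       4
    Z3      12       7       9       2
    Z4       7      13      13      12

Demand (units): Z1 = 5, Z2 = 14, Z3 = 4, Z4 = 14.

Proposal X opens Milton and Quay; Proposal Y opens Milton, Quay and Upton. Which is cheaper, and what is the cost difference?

Proposal X: {Milton, Quay}: Z1→Quay 10·5=50, Z2→Milton 6·14=84, Z3→Quay 9·4=36, Z4→Milton 7·14=98. Service 268; fixed 226; total 494.
Proposal Y: {Milton, Quay, Upton}: Z1→Quay 10·5=50, Z2→Upton 4·14=56, Z3→Upton 2·4=8, Z4→Milton 7·14=98. Service 212; fixed 369; total 581.
Difference: |494 − 581| = 87.

Proposal X is cheaper by 87.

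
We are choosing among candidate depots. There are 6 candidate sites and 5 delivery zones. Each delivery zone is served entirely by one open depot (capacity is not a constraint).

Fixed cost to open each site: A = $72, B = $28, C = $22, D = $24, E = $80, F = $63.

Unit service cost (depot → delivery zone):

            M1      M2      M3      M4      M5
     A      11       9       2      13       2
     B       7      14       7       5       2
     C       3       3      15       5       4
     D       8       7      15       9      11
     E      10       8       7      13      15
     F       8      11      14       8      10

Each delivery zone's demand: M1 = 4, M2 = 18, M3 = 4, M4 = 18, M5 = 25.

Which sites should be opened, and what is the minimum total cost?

Open B and C; minimum total cost 284.

For any fixed open set, each delivery zone goes to its cheapest open site; total = fixed + service.
{B, C}: M1→C 3·4=12, M2→C 3·18=54, M3→B 7·4=28, M4→B 5·18=90, M5→B 2·25=50. Service 234; fixed 50; total 284.
{A, C}: service 214 + fixed 94 = 308
{B, C, D}: service 234 + fixed 74 = 308
{A, B, C, D, E, F}: service 214 + fixed 289 = 503
No other subset beats 284.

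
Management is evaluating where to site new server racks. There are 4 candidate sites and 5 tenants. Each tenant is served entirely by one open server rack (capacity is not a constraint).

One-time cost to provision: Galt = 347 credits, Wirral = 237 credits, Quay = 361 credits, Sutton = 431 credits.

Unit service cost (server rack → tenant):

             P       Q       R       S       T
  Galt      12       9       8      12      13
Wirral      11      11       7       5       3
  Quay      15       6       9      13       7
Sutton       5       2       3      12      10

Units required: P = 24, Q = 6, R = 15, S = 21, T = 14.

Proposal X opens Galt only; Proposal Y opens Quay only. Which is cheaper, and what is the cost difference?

Proposal X: {Galt}: P→Galt 12·24=288, Q→Galt 9·6=54, R→Galt 8·15=120, S→Galt 12·21=252, T→Galt 13·14=182. Service 896; fixed 347; total 1243.
Proposal Y: {Quay}: P→Quay 15·24=360, Q→Quay 6·6=36, R→Quay 9·15=135, S→Quay 13·21=273, T→Quay 7·14=98. Service 902; fixed 361; total 1263.
Difference: |1243 − 1263| = 20.

Proposal X is cheaper by 20.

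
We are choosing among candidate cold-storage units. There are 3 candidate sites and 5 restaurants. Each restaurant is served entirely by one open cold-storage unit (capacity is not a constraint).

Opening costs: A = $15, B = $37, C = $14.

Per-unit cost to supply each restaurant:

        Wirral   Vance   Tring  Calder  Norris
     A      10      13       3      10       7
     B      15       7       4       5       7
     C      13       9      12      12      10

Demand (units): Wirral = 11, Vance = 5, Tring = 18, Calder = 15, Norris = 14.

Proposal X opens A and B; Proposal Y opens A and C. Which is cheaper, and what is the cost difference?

Proposal X: {A, B}: Wirral→A 10·11=110, Vance→B 7·5=35, Tring→A 3·18=54, Calder→B 5·15=75, Norris→A 7·14=98. Service 372; fixed 52; total 424.
Proposal Y: {A, C}: Wirral→A 10·11=110, Vance→C 9·5=45, Tring→A 3·18=54, Calder→A 10·15=150, Norris→A 7·14=98. Service 457; fixed 29; total 486.
Difference: |424 − 486| = 62.

Proposal X is cheaper by 62.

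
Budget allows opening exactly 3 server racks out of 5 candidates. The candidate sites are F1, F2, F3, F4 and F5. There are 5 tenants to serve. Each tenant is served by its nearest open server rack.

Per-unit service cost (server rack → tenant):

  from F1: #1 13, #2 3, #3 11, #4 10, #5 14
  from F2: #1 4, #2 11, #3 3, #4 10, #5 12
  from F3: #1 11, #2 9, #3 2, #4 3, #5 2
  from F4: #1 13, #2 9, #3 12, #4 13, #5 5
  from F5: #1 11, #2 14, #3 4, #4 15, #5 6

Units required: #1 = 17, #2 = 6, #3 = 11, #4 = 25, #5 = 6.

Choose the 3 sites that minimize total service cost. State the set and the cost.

Choose F1, F2 and F3; total service cost 195.

With exactly 3 open, each tenant uses its cheapest among the chosen.
{F1, F2, F3}: #1→F2 4·17=68, #2→F1 3·6=18, #3→F3 2·11=22, #4→F3 3·25=75, #5→F3 2·6=12. Service cost 195.
{F2, F3, F4}: service cost 231
{F2, F3, F5}: service cost 231
Among all 10 size-3 choices, {F1, F2, F3} is lowest.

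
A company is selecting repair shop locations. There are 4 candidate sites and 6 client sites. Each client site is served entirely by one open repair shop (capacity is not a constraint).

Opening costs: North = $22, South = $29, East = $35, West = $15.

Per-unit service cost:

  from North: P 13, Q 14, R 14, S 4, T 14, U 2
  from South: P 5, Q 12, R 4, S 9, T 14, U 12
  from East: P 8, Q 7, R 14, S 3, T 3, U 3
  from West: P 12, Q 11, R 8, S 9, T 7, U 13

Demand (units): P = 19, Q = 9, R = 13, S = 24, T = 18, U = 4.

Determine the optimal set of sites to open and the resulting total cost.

Open South and East; minimum total cost 412.

For any fixed open set, each client site goes to its cheapest open site; total = fixed + service.
{South, East}: P→South 5·19=95, Q→East 7·9=63, R→South 4·13=52, S→East 3·24=72, T→East 3·18=54, U→East 3·4=12. Service 348; fixed 64; total 412.
{South, East, West}: service 348 + fixed 79 = 427
{North, South, East}: service 344 + fixed 86 = 430
{North, South, East, West}: service 344 + fixed 101 = 445
No other subset beats 412.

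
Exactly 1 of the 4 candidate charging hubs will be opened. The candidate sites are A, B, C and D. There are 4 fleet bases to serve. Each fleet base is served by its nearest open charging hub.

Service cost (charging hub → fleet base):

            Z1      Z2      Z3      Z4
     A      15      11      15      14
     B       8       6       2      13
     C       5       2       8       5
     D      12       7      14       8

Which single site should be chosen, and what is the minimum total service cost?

With exactly 1 open, each fleet base uses its cheapest among the chosen.
{C}: Z1→C 5, Z2→C 2, Z3→C 8, Z4→C 5. Service cost 20.
{B}: service cost 29
{D}: service cost 41
Among all 4 size-1 choices, {C} is lowest.

Choose C only; total service cost 20.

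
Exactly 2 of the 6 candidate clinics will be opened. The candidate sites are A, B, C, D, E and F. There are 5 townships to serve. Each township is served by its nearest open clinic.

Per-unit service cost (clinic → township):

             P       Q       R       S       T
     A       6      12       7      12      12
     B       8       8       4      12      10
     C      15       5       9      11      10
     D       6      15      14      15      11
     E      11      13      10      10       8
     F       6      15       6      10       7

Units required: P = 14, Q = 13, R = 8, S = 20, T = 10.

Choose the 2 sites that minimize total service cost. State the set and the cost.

With exactly 2 open, each township uses its cheapest among the chosen.
{C, F}: P→F 6·14=84, Q→C 5·13=65, R→F 6·8=48, S→F 10·20=200, T→F 7·10=70. Service cost 467.
{B, F}: service cost 490
{A, C}: service cost 525
Among all 15 size-2 choices, {C, F} is lowest.

Choose C and F; total service cost 467.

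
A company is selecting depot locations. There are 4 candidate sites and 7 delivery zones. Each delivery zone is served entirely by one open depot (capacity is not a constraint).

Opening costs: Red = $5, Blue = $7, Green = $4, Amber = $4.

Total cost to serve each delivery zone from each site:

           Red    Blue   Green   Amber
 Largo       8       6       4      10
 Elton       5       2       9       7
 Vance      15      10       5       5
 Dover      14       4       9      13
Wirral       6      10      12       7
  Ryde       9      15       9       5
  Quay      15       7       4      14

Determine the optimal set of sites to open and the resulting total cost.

Open Blue, Green and Amber; minimum total cost 46.

For any fixed open set, each delivery zone goes to its cheapest open site; total = fixed + service.
{Blue, Green, Amber}: Largo→Green 4, Elton→Blue 2, Vance→Green 5, Dover→Blue 4, Wirral→Amber 7, Ryde→Amber 5, Quay→Green 4. Service 31; fixed 15; total 46.
{Blue, Amber}: service 36 + fixed 11 = 47
{Blue, Green}: Largo→Green 4, Elton→Blue 2, Vance→Green 5, Dover→Blue 4, Wirral→Blue 10, Ryde→Green 9, Quay→Green 4. Service 38; fixed 11; total 49.
{Red, Blue, Green, Amber}: Largo→Green 4, Elton→Blue 2, Vance→Green 5, Dover→Blue 4, Wirral→Red 6, Ryde→Amber 5, Quay→Green 4. Service 30; fixed 20; total 50.
No other subset beats 46.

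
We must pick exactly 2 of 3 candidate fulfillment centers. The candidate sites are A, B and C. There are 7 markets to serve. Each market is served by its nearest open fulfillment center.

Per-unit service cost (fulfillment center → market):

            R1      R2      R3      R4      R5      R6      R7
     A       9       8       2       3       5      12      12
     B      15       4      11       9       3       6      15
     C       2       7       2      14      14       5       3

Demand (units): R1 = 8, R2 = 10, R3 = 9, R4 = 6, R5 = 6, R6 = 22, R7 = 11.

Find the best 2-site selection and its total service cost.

With exactly 2 open, each market uses its cheapest among the chosen.
{B, C}: R1→C 2·8=16, R2→B 4·10=40, R3→C 2·9=18, R4→B 9·6=54, R5→B 3·6=18, R6→C 5·22=110, R7→C 3·11=33. Service cost 289.
{A, C}: service cost 295
{A, B}: service cost 430
Among all 3 size-2 choices, {B, C} is lowest.

Choose B and C; total service cost 289.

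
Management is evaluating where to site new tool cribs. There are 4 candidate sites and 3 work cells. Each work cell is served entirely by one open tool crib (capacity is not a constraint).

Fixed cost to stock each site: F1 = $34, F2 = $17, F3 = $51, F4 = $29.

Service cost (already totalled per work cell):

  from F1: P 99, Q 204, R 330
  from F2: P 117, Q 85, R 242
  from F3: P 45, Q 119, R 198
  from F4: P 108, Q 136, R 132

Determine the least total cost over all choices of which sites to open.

Minimum total cost: 359

For any fixed open set, each work cell goes to its cheapest open site; total = fixed + service.
{F2, F3, F4}: P→F3 45, Q→F2 85, R→F4 132. Service 262; fixed 97; total 359.
{F2, F4}: service 325 + fixed 46 = 371
{F3, F4}: P→F3 45, Q→F3 119, R→F4 132. Service 296; fixed 80; total 376.
{F1, F2, F3, F4}: P→F3 45, Q→F2 85, R→F4 132. Service 262; fixed 131; total 393.
(All 15 nonempty subsets were checked; F2, F3 and F4 is lowest.)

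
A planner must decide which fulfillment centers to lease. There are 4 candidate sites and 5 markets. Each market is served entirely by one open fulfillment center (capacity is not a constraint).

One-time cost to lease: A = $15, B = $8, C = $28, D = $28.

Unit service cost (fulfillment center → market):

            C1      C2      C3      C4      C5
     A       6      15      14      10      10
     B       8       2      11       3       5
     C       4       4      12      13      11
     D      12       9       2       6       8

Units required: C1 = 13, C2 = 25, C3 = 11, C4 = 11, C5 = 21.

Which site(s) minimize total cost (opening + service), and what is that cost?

Open B, C and D; minimum total cost 326.

For any fixed open set, each market goes to its cheapest open site; total = fixed + service.
{B, C, D}: C1→C 4·13=52, C2→B 2·25=50, C3→D 2·11=22, C4→B 3·11=33, C5→B 5·21=105. Service 262; fixed 64; total 326.
{A, B, D}: service 288 + fixed 51 = 339
{A, B, C, D}: C1→C 4·13=52, C2→B 2·25=50, C3→D 2·11=22, C4→B 3·11=33, C5→B 5·21=105. Service 262; fixed 79; total 341.
{B}: C1→B 8·13=104, C2→B 2·25=50, C3→B 11·11=121, C4→B 3·11=33, C5→B 5·21=105. Service 413; fixed 8; total 421.
No other subset beats 326.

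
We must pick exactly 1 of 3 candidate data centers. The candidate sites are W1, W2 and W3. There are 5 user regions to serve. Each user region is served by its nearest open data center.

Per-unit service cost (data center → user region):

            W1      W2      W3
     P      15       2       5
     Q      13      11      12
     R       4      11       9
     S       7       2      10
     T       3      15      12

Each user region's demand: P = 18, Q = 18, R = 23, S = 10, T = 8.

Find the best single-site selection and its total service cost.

With exactly 1 open, each user region uses its cheapest among the chosen.
{W2}: P→W2 2·18=36, Q→W2 11·18=198, R→W2 11·23=253, S→W2 2·10=20, T→W2 15·8=120. Service cost 627.
{W1}: service cost 690
{W3}: service cost 709
Among all 3 size-1 choices, {W2} is lowest.

Choose W2 only; total service cost 627.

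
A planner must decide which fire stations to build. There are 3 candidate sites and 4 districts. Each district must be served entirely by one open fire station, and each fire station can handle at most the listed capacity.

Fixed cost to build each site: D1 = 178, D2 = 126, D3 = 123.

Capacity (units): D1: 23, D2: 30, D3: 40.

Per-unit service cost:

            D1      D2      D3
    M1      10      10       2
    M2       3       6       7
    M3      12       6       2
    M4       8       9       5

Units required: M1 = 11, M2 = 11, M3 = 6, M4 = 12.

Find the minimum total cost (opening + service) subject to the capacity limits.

Open {D3}: M1→D3 2·11=22, M2→D3 7·11=77, M3→D3 2·6=12, M4→D3 5·12=60.
Loads: D3 carries 40/40. Service 171; fixed 123; total 294.
Next best feasible plan costs 409.

Minimum total cost: 294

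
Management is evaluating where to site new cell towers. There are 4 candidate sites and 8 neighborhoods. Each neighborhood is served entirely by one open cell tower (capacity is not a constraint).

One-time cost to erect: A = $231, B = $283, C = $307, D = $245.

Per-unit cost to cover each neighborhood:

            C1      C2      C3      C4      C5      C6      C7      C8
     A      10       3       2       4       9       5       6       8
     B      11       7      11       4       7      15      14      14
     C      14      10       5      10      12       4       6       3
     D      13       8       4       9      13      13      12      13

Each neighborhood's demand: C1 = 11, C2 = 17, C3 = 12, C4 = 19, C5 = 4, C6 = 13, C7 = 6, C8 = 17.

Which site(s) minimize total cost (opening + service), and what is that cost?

For any fixed open set, each neighborhood goes to its cheapest open site; total = fixed + service.
{A}: C1→A 10·11=110, C2→A 3·17=51, C3→A 2·12=24, C4→A 4·19=76, C5→A 9·4=36, C6→A 5·13=65, C7→A 6·6=36, C8→A 8·17=136. Service 534; fixed 231; total 765.
{A, C}: service 436 + fixed 538 = 974
{A, D}: service 534 + fixed 476 = 1010
{A, B, C, D}: C1→A 10·11=110, C2→A 3·17=51, C3→A 2·12=24, C4→A 4·19=76, C5→B 7·4=28, C6→C 4·13=52, C7→A 6·6=36, C8→C 3·17=51. Service 428; fixed 1066; total 1494.
(All 15 nonempty subsets were checked; A only is lowest.)

Open A only; minimum total cost 765.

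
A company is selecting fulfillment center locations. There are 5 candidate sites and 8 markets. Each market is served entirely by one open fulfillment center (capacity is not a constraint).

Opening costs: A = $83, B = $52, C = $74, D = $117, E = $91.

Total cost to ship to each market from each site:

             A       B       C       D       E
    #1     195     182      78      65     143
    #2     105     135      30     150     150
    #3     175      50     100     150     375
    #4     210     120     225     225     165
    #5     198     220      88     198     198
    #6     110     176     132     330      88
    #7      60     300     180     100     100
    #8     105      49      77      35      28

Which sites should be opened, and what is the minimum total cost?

Open A, B and C; minimum total cost 794.

For any fixed open set, each market goes to its cheapest open site; total = fixed + service.
{A, B, C}: #1→C 78, #2→C 30, #3→B 50, #4→B 120, #5→C 88, #6→A 110, #7→A 60, #8→B 49. Service 585; fixed 209; total 794.
{B, C, E}: service 582 + fixed 217 = 799
{A, B, C, E}: #1→C 78, #2→C 30, #3→B 50, #4→B 120, #5→C 88, #6→E 88, #7→A 60, #8→E 28. Service 542; fixed 300; total 842.
{A, B, C, D, E}: #1→D 65, #2→C 30, #3→B 50, #4→B 120, #5→C 88, #6→E 88, #7→A 60, #8→E 28. Service 529; fixed 417; total 946.
No other subset beats 794.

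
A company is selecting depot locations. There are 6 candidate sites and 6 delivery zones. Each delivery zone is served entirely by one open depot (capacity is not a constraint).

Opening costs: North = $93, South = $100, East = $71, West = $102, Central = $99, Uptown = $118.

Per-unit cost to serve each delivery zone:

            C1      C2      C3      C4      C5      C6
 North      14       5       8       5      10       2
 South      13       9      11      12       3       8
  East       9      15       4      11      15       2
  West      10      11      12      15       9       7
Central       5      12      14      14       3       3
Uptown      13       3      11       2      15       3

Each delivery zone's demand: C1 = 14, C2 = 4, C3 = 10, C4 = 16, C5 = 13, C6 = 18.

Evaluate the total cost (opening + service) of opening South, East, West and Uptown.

Total cost: 676

Each delivery zone is assigned to its cheapest site among the open ones.
{South, East, West, Uptown}: C1→East 9·14=126, C2→Uptown 3·4=12, C3→East 4·10=40, C4→Uptown 2·16=32, C5→South 3·13=39, C6→East 2·18=36. Service 285; fixed 391; total 676.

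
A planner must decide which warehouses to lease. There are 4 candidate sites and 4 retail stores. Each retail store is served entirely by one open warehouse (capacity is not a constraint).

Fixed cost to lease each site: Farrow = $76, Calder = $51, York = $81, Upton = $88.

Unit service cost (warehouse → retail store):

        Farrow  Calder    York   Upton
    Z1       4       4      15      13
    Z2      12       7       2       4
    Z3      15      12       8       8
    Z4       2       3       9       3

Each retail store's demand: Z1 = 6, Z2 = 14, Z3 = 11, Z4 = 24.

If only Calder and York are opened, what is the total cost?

Total cost: 344

Each retail store is assigned to its cheapest site among the open ones.
{Calder, York}: Z1→Calder 4·6=24, Z2→York 2·14=28, Z3→York 8·11=88, Z4→Calder 3·24=72. Service 212; fixed 132; total 344.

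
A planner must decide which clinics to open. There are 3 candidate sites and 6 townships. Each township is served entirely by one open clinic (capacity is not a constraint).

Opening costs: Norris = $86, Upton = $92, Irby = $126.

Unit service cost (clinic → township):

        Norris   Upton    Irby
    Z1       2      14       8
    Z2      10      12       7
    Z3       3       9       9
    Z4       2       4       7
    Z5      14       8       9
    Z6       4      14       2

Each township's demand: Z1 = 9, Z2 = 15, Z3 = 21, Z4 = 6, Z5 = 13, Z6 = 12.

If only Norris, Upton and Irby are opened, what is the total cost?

Each township is assigned to its cheapest site among the open ones.
{Norris, Upton, Irby}: Z1→Norris 2·9=18, Z2→Irby 7·15=105, Z3→Norris 3·21=63, Z4→Norris 2·6=12, Z5→Upton 8·13=104, Z6→Irby 2·12=24. Service 326; fixed 304; total 630.

Total cost: 630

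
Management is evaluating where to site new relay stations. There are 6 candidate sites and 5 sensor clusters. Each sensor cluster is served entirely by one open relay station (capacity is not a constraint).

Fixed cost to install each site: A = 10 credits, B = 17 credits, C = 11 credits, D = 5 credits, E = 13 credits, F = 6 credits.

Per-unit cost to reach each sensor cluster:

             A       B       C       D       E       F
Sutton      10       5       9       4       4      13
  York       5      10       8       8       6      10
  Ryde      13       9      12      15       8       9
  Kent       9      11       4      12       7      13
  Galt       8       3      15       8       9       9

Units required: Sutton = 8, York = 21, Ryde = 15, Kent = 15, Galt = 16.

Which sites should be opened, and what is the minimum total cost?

Open A, B, C and E; minimum total cost 416.

For any fixed open set, each sensor cluster goes to its cheapest open site; total = fixed + service.
{A, B, C, E}: Sutton→E 4·8=32, York→A 5·21=105, Ryde→E 8·15=120, Kent→C 4·15=60, Galt→B 3·16=48. Service 365; fixed 51; total 416.
{A, B, C, D, E}: Sutton→D 4·8=32, York→A 5·21=105, Ryde→E 8·15=120, Kent→C 4·15=60, Galt→B 3·16=48. Service 365; fixed 56; total 421.
{A, B, C, E, F}: service 365 + fixed 57 = 422
{A, B, C, D, E, F}: service 365 + fixed 62 = 427
No other subset beats 416.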